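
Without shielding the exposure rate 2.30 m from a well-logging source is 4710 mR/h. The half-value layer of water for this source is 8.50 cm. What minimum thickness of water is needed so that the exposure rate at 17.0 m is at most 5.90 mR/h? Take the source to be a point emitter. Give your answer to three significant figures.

32.9 cm

At 17.0 m, distance alone gives 4710 × (2.30/17.0)² = 4710 × 0.01830 = 86.19 mR/h.
Further attenuation needed: 86.19/5.90 = 14.61.
n = log₂(14.61) = 3.869 half-value layers.
Thickness = 3.869 × 8.50 cm = 32.89 cm.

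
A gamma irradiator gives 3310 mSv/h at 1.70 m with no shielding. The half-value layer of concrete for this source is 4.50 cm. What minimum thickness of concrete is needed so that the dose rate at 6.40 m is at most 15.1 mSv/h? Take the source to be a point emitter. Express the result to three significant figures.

17.8 cm

At 6.40 m, distance alone gives 3310 × (1.70/6.40)² = 3310 × 0.07056 = 233.6 mSv/h.
Further attenuation needed: 233.6/15.1 = 15.47.
n = log₂(15.47) = 3.951 half-value layers.
Thickness = 3.951 × 4.50 cm = 17.78 cm.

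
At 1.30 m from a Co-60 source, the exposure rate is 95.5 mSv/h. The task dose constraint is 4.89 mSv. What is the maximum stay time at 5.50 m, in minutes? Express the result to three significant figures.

55.0 min

Intensity scales as (d₁/d₂)², so rate at 5.50 m:
95.5 × (1.30/5.50)² = 95.5 × 0.05587 = 5.336 mSv/h.
Stay time = 4.89 mSv ÷ 5.336 mSv/h = 0.9164 h = 54.98 min.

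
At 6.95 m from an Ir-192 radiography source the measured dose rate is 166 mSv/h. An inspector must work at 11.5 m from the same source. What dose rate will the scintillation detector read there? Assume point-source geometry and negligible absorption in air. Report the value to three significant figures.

60.6 mSv/h

Since intensity falls as 1/r², scaling from 6.95 m to 11.5 m:
(6.95/11.5)² = 0.3652, so 166 × 0.3652 = 60.62 mSv/h.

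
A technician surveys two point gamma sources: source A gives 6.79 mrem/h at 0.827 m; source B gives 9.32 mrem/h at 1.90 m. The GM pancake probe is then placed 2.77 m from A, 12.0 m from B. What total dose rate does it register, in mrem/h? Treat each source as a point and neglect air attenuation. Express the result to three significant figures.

Each source contributes Iᵢ·(dᵢ/rᵢ)²; contributions add.
A: 6.79 × (0.827/2.77)² = 0.6052 mrem/h
B: 9.32 × (1.90/12.0)² = 0.2336 mrem/h
Total = 0.6052 + 0.2336 = 0.8388 mrem/h.

0.839 mrem/h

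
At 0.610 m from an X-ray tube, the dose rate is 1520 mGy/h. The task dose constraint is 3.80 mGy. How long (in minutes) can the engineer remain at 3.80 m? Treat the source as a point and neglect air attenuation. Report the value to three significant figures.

5.82 min

Since intensity falls as 1/r², rate at 3.80 m:
1520 × (0.610/3.80)² = 1520 × 0.02577 = 39.17 mGy/h.
Stay time = 3.80 mGy ÷ 39.17 mGy/h = 0.09701 h = 5.821 min.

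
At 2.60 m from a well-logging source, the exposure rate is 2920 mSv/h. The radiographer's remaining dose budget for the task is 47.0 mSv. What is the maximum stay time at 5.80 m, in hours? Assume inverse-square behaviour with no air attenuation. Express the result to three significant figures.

Since intensity falls as 1/r², rate at 5.80 m:
(2.60/5.80)² = 0.2010, so 2920 × 0.2010 = 586.9 mSv/h.
Stay time = 47.0 mSv ÷ 586.9 mSv/h = 0.08008 h.

0.0801 h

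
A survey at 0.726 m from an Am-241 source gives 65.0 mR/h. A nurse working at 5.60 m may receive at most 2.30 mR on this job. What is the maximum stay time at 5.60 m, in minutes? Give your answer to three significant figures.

126 min

By the inverse-square law, rate at 5.60 m:
(0.726/5.60)² = 0.01681, so 65.0 × 0.01681 = 1.093 mR/h.
Stay time = 2.30 mR ÷ 1.093 mR/h = 2.104 h = 126.2 min.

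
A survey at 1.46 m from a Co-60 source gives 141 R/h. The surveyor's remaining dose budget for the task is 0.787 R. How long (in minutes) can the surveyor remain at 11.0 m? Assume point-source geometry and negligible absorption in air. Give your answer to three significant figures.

19.0 min

Using I₁d₁² = I₂d₂², rate at 11.0 m:
(1.46/11.0)² = 0.01762, so 141 × 0.01762 = 2.484 R/h.
Stay time = 0.787 R ÷ 2.484 R/h = 0.3168 h = 19.01 min.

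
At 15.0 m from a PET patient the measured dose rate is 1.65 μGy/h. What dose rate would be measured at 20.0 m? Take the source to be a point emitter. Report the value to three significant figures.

Applying the 1/r² law, scaling from 15.0 m to 20.0 m:
(15.0/20.0)² = 0.5625, so 1.65 × 0.5625 = 0.9281 μGy/h.

0.928 μGy/h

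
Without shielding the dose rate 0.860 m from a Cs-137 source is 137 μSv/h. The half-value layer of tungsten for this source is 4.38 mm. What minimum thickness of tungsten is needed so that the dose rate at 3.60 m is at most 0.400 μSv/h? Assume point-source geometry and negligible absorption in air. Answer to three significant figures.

18.8 mm

At 3.60 m, distance alone gives 137 × (0.860/3.60)² = 137 × 0.05707 = 7.819 μSv/h.
Further attenuation needed: 7.819/0.400 = 19.55.
n = log₂(19.55) = 4.289 half-value layers.
Thickness = 4.289 × 4.38 mm = 18.79 mm.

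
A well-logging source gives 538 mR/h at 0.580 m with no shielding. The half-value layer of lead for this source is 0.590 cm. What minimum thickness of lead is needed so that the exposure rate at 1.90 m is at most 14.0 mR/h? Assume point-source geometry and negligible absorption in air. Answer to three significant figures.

At 1.90 m, distance alone gives 538 × (0.580/1.90)² = 538 × 0.09319 = 50.14 mR/h.
Further attenuation needed: 50.14/14.0 = 3.581.
n = log₂(3.581) = 1.840 half-value layers.
Thickness = 1.840 × 0.590 cm = 1.086 cm.

1.09 cm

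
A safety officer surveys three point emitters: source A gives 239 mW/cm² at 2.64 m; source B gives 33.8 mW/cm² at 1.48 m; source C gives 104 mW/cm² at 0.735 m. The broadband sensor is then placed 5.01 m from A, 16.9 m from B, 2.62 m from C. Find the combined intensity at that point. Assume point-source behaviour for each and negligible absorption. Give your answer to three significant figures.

By superposition, sum each source's inverse-square contribution:
A: 239 × (2.64/5.01)² = 66.36 mW/cm²
B: 33.8 × (1.48/16.9)² = 0.2592 mW/cm²
C: 104 × (0.735/2.62)² = 8.185 mW/cm²
Total = 66.36 + 0.2592 + 8.185 = 74.80 mW/cm².

74.8 mW/cm²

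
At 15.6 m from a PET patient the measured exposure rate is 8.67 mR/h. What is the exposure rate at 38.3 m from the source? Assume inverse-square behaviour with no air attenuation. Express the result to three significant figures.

1.44 mR/h

Intensity scales as (d₁/d₂)², so scaling from 15.6 m to 38.3 m:
(15.6/38.3)² = 0.1659, so 8.67 × 0.1659 = 1.438 mR/h.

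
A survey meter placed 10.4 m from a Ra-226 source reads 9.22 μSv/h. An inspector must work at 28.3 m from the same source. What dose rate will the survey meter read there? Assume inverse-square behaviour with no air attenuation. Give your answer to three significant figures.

Intensity scales as (d₁/d₂)², so scaling from 10.4 m to 28.3 m:
(10.4/28.3)² = 0.1350, so 9.22 × 0.1350 = 1.245 μSv/h.

1.25 μSv/h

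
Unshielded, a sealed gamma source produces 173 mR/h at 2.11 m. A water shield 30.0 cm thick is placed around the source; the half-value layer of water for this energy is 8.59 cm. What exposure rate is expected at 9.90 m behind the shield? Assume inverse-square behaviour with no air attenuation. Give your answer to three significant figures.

Distance alone: 173 × (2.11/9.90)² = 173 × 0.04542 = 7.858 mR/h.
Shield: 30.0/8.59 = 3.492 half-value layers → attenuation 2^(−3.492) = 0.08888.
Combined: 7.858 × 0.08888 = 0.6984 mR/h.

0.698 mR/h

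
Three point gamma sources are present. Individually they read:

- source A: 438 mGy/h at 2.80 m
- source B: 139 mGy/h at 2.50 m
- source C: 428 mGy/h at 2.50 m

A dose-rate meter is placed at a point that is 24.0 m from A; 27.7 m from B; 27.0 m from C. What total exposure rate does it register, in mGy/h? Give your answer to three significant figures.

10.8 mGy/h

By superposition, sum each source's inverse-square contribution:
A: 438 × (2.80/24.0)² = 5.962 mGy/h
B: 139 × (2.50/27.7)² = 1.132 mGy/h
C: 428 × (2.50/27.0)² = 3.669 mGy/h
Total = 5.962 + 1.132 + 3.669 = 10.76 mGy/h.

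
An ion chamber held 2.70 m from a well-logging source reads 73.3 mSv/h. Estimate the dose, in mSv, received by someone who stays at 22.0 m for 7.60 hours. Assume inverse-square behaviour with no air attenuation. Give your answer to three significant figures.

Applying the 1/r² law, rate at 22.0 m:
(2.70/22.0)² = 0.01506, so 73.3 × 0.01506 = 1.104 mSv/h.
Dose = rate × time = 1.104 mSv/h × 7.600 h = 8.390 mSv.

8.39 mSv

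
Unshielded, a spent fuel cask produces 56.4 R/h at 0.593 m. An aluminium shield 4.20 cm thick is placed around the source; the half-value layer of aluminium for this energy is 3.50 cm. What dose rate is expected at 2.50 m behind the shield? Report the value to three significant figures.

Distance alone: (0.593/2.50)² = 0.05626, so 56.4 × 0.05626 = 3.173 R/h.
Shield: 4.20/3.50 = 1.200 half-value layers → attenuation 2^(−1.200) = 0.4353.
Combined: 3.173 × 0.4353 = 1.381 R/h.

1.38 R/h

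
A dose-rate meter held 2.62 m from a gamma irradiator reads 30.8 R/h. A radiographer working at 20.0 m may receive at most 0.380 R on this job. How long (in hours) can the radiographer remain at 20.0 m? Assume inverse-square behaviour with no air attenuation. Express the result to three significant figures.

By the inverse-square law, rate at 20.0 m:
(2.62/20.0)² = 0.01716, so 30.8 × 0.01716 = 0.5285 R/h.
Stay time = 0.380 R ÷ 0.5285 R/h = 0.7190 h.

0.719 h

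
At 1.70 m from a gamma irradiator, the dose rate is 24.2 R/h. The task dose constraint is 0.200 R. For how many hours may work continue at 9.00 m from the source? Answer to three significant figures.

0.232 h

Applying the 1/r² law, rate at 9.00 m:
(1.70/9.00)² = 0.03568, so 24.2 × 0.03568 = 0.8635 R/h.
Stay time = 0.200 R ÷ 0.8635 R/h = 0.2316 h.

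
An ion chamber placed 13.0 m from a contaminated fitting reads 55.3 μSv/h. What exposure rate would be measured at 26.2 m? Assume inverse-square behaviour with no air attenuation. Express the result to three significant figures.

Since intensity falls as 1/r², scaling from 13.0 m to 26.2 m:
55.3 × (13.0/26.2)² = 55.3 × 0.2462 = 13.61 μSv/h.

13.6 μSv/h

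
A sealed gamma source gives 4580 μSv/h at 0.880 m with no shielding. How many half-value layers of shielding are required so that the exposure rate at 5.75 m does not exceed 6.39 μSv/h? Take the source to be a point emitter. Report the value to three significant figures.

At 5.75 m, distance alone gives (0.880/5.75)² = 0.02342, so 4580 × 0.02342 = 107.3 μSv/h.
Further attenuation needed: 107.3/6.39 = 16.79.
n = log₂(16.79) = 4.070 half-value layers.

4.07 half-value layers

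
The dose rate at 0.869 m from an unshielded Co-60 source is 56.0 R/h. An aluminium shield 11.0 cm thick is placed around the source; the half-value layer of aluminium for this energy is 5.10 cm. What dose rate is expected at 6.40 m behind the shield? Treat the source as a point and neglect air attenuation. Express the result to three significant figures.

0.232 R/h

Distance alone: 56.0 × (0.869/6.40)² = 56.0 × 0.01844 = 1.033 R/h.
Shield: 11.0/5.10 = 2.157 half-value layers → attenuation 2^(−2.157) = 0.2242.
Combined: 1.033 × 0.2242 = 0.2316 R/h.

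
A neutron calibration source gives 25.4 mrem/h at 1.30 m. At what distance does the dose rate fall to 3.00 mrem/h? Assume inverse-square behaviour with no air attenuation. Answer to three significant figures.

3.78 m

Applying the 1/r² law, d₂ = d₁·√(I₁/I₂).
I₁/I₂ = 25.4/3.00 = 8.467, so d₂ = 1.30 × √8.467 = 3.783 m.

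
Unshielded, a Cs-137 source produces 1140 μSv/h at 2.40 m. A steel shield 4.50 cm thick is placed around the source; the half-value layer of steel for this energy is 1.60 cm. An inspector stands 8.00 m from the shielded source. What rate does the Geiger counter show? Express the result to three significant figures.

Distance alone: (2.40/8.00)² = 0.09000, so 1140 × 0.09000 = 102.6 μSv/h.
Shield: 4.50/1.60 = 2.812 half-value layers → attenuation 2^(−2.812) = 0.1424.
Combined: 102.6 × 0.1424 = 14.61 μSv/h.

14.6 μSv/h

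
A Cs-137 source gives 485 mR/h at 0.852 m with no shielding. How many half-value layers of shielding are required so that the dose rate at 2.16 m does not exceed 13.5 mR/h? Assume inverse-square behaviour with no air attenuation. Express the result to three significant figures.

At 2.16 m, distance alone gives 485 × (0.852/2.16)² = 485 × 0.1556 = 75.47 mR/h.
Further attenuation needed: 75.47/13.5 = 5.590.
n = log₂(5.590) = 2.483 half-value layers.

2.48 half-value layers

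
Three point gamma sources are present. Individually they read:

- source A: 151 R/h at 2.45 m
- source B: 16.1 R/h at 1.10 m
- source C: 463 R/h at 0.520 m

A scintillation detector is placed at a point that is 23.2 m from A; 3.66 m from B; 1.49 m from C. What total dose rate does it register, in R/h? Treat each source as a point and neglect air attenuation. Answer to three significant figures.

59.5 R/h

Each source contributes Iᵢ·(dᵢ/rᵢ)²; contributions add.
A: 151 × (2.45/23.2)² = 1.684 R/h
B: 16.1 × (1.10/3.66)² = 1.454 R/h
C: 463 × (0.520/1.49)² = 56.39 R/h
Total = 1.684 + 1.454 + 56.39 = 59.53 R/h.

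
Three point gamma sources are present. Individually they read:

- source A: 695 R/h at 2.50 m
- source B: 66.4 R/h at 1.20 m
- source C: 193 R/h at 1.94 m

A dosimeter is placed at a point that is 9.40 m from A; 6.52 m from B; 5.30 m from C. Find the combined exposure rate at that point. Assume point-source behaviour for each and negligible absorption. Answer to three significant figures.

77.3 R/h

By superposition, sum each source's inverse-square contribution:
A: 695 × (2.50/9.40)² = 49.16 R/h
B: 66.4 × (1.20/6.52)² = 2.249 R/h
C: 193 × (1.94/5.30)² = 25.86 R/h
Total = 49.16 + 2.249 + 25.86 = 77.27 R/h.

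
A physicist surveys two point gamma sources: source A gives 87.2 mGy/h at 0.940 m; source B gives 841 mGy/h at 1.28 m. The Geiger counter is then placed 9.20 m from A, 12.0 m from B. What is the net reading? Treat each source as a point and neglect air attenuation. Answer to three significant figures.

10.5 mGy/h

By superposition, sum each source's inverse-square contribution:
A: 87.2 × (0.940/9.20)² = 0.9103 mGy/h
B: 841 × (1.28/12.0)² = 9.569 mGy/h
Total = 0.9103 + 9.569 = 10.48 mGy/h.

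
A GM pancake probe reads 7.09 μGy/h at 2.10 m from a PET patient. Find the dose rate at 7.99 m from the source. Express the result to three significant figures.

By the inverse-square law, the rate at 7.99 m is
7.09 × (2.10/7.99)² = 7.09 × 0.06908 = 0.4898 μGy/h.

0.490 μGy/h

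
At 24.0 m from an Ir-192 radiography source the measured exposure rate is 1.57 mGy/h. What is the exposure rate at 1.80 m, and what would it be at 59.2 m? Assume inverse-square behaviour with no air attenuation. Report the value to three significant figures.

By the inverse-square law,
At 1.80 m: 1.57 × (24.0/1.80)² = 1.57 × 177.8 = 279.1 mGy/h
At 59.2 m: 279.1 × (1.80/59.2)² = 279.1 × 0.0009245 = 0.2580 mGy/h.

279 mGy/h; 0.258 mGy/h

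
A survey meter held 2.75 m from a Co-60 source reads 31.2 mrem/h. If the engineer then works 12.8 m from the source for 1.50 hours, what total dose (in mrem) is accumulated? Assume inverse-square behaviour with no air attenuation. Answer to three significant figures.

2.16 mrem

By the inverse-square law, rate at 12.8 m:
31.2 × (2.75/12.8)² = 31.2 × 0.04616 = 1.440 mrem/h.
Dose = rate × time = 1.440 mrem/h × 1.500 h = 2.160 mrem.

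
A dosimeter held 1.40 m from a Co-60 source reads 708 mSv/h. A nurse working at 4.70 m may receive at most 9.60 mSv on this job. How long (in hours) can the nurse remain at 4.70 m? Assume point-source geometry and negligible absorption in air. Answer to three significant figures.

Applying the 1/r² law, rate at 4.70 m:
708 × (1.40/4.70)² = 708 × 0.08873 = 62.82 mSv/h.
Stay time = 9.60 mSv ÷ 62.82 mSv/h = 0.1528 h.

0.153 h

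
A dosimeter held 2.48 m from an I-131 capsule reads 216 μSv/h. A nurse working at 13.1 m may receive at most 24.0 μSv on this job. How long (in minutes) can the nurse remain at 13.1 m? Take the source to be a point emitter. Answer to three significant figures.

186 min

Applying the 1/r² law, rate at 13.1 m:
216 × (2.48/13.1)² = 216 × 0.03584 = 7.741 μSv/h.
Stay time = 24.0 μSv ÷ 7.741 μSv/h = 3.100 h = 186.0 min.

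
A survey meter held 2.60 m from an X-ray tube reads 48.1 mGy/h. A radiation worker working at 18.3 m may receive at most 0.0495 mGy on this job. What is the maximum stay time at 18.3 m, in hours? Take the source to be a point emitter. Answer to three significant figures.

Intensity scales as (d₁/d₂)², so rate at 18.3 m:
48.1 × (2.60/18.3)² = 48.1 × 0.02019 = 0.9711 mGy/h.
Stay time = 0.0495 mGy ÷ 0.9711 mGy/h = 0.05097 h.

0.0510 h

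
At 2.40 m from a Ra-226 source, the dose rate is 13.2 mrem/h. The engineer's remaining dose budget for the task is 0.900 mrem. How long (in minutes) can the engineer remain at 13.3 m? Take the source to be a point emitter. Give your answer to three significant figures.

Since intensity falls as 1/r², rate at 13.3 m:
(2.40/13.3)² = 0.03256, so 13.2 × 0.03256 = 0.4298 mrem/h.
Stay time = 0.900 mrem ÷ 0.4298 mrem/h = 2.094 h = 125.6 min.

126 min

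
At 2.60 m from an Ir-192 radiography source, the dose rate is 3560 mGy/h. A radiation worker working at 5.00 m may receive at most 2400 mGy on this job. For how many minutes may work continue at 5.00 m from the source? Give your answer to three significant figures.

150 min

Intensity scales as (d₁/d₂)², so rate at 5.00 m:
(2.60/5.00)² = 0.2704, so 3560 × 0.2704 = 962.6 mGy/h.
Stay time = 2400 mGy ÷ 962.6 mGy/h = 2.493 h = 149.6 min.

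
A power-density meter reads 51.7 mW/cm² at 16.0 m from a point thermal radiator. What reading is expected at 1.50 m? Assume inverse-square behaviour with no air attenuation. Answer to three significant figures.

5880 mW/cm²

Applying the 1/r² law, the rate at 1.50 m is
(16.0/1.50)² = 113.8, so 51.7 × 113.8 = 5883 mW/cm².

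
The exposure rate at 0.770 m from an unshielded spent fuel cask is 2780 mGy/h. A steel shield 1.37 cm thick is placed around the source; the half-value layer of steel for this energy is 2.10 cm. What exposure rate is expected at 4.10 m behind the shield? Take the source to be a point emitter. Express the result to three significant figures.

62.4 mGy/h

Distance alone: 2780 × (0.770/4.10)² = 2780 × 0.03527 = 98.05 mGy/h.
Shield: 1.37/2.10 = 0.6524 half-value layers → attenuation 2^(−0.6524) = 0.6362.
Combined: 98.05 × 0.6362 = 62.38 mGy/h.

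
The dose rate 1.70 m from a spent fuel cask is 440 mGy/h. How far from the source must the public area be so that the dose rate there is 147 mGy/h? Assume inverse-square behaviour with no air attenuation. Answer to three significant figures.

Using I₁d₁² = I₂d₂², d₂ = d₁·√(I₁/I₂).
I₁/I₂ = 440/147 = 2.993, so d₂ = 1.70 × √2.993 = 2.941 m.

2.94 m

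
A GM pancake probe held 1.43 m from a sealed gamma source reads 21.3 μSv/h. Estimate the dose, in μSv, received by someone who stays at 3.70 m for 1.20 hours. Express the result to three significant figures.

Since intensity falls as 1/r², rate at 3.70 m:
21.3 × (1.43/3.70)² = 21.3 × 0.1494 = 3.182 μSv/h.
Dose = rate × time = 3.182 μSv/h × 1.200 h = 3.818 μSv.

3.82 μSv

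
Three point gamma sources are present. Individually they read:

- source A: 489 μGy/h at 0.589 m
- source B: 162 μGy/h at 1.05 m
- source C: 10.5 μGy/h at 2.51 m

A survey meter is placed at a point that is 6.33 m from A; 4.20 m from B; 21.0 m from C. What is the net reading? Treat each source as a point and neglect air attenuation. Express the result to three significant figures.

Each source contributes Iᵢ·(dᵢ/rᵢ)²; contributions add.
A: 489 × (0.589/6.33)² = 4.234 μGy/h
B: 162 × (1.05/4.20)² = 10.12 μGy/h
C: 10.5 × (2.51/21.0)² = 0.1500 μGy/h
Total = 4.234 + 10.12 + 0.1500 = 14.50 μGy/h.

14.5 μGy/h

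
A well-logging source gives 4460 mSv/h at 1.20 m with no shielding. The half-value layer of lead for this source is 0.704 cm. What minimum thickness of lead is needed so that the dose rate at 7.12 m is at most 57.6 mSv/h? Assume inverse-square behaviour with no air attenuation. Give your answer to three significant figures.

At 7.12 m, distance alone gives 4460 × (1.20/7.12)² = 4460 × 0.02841 = 126.7 mSv/h.
Further attenuation needed: 126.7/57.6 = 2.200.
n = log₂(2.200) = 1.138 half-value layers.
Thickness = 1.138 × 0.704 cm = 0.8012 cm.

0.801 cm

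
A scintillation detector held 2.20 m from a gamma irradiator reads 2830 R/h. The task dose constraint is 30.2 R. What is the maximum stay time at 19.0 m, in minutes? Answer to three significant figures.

Using I₁d₁² = I₂d₂², rate at 19.0 m:
(2.20/19.0)² = 0.01341, so 2830 × 0.01341 = 37.95 R/h.
Stay time = 30.2 R ÷ 37.95 R/h = 0.7958 h = 47.75 min.

47.8 min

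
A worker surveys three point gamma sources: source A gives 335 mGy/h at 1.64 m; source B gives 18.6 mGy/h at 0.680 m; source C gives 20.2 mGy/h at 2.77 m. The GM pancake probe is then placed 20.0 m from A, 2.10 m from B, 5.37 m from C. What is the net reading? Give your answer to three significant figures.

Each source contributes Iᵢ·(dᵢ/rᵢ)²; contributions add.
A: 335 × (1.64/20.0)² = 2.253 mGy/h
B: 18.6 × (0.680/2.10)² = 1.950 mGy/h
C: 20.2 × (2.77/5.37)² = 5.375 mGy/h
Total = 2.253 + 1.950 + 5.375 = 9.578 mGy/h.

9.58 mGy/h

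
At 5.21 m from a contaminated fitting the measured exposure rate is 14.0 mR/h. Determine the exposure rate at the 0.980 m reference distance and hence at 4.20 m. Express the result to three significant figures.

Applying the 1/r² law,
At 0.980 m: (5.21/0.980)² = 28.26, so 14.0 × 28.26 = 395.6 mR/h
At 4.20 m: (0.980/4.20)² = 0.05444, so 395.6 × 0.05444 = 21.54 mR/h.

396 mR/h; 21.5 mR/h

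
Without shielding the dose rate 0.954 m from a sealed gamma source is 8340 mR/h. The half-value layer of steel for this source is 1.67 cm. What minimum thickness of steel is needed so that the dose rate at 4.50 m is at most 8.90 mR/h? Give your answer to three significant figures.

9.01 cm

At 4.50 m, distance alone gives 8340 × (0.954/4.50)² = 8340 × 0.04494 = 374.8 mR/h.
Further attenuation needed: 374.8/8.90 = 42.11.
n = log₂(42.11) = 5.396 half-value layers.
Thickness = 5.396 × 1.67 cm = 9.011 cm.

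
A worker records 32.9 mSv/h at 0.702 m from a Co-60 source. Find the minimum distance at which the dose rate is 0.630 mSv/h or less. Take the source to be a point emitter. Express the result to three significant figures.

Applying the 1/r² law, d₂ = d₁·√(I₁/I₂).
I₁/I₂ = 32.9/0.630 = 52.22, so d₂ = 0.702 × √52.22 = 5.073 m.

5.07 m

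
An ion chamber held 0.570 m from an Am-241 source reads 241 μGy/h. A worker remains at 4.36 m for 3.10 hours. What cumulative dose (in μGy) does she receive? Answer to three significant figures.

Applying the 1/r² law, rate at 4.36 m:
(0.570/4.36)² = 0.01709, so 241 × 0.01709 = 4.119 μGy/h.
Dose = rate × time = 4.119 μGy/h × 3.100 h = 12.77 μGy.

12.8 μGy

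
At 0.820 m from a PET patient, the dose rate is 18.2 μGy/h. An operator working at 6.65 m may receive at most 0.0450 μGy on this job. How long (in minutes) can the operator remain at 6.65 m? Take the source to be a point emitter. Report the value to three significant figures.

9.76 min

Intensity scales as (d₁/d₂)², so rate at 6.65 m:
(0.820/6.65)² = 0.01520, so 18.2 × 0.01520 = 0.2766 μGy/h.
Stay time = 0.0450 μGy ÷ 0.2766 μGy/h = 0.1627 h = 9.762 min.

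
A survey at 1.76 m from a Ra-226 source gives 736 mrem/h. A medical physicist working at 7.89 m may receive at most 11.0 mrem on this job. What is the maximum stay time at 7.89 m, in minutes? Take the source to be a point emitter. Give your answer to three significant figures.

Using I₁d₁² = I₂d₂², rate at 7.89 m:
736 × (1.76/7.89)² = 736 × 0.04976 = 36.62 mrem/h.
Stay time = 11.0 mrem ÷ 36.62 mrem/h = 0.3004 h = 18.02 min.

18.0 min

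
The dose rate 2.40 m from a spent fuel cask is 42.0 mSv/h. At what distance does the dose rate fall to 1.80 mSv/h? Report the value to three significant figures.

11.6 m

Applying the 1/r² law, d₂ = d₁·√(I₁/I₂).
I₁/I₂ = 42.0/1.80 = 23.33, so d₂ = 2.40 × √23.33 = 11.59 m.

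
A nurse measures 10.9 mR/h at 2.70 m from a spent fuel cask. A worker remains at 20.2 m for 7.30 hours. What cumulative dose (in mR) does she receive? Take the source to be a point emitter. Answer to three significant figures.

Using I₁d₁² = I₂d₂², rate at 20.2 m:
(2.70/20.2)² = 0.01787, so 10.9 × 0.01787 = 0.1948 mR/h.
Dose = rate × time = 0.1948 mR/h × 7.300 h = 1.422 mR.

1.42 mR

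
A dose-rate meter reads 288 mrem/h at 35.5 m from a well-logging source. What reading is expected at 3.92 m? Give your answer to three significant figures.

23600 mrem/h

Intensity scales as (d₁/d₂)², so the rate at 3.92 m is
288 × (35.5/3.92)² = 288 × 82.01 = 23620 mrem/h.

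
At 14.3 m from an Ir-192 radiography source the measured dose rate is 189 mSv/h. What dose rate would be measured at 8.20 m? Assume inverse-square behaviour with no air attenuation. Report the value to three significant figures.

575 mSv/h

By the inverse-square law, scaling from 14.3 m to 8.20 m:
(14.3/8.20)² = 3.041, so 189 × 3.041 = 574.7 mSv/h.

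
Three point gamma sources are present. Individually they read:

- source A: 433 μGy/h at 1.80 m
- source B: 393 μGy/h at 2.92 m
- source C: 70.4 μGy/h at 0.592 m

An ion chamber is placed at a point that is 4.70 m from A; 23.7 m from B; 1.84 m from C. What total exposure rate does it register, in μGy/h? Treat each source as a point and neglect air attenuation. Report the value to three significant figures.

76.8 μGy/h

By superposition, sum each source's inverse-square contribution:
A: 433 × (1.80/4.70)² = 63.51 μGy/h
B: 393 × (2.92/23.7)² = 5.966 μGy/h
C: 70.4 × (0.592/1.84)² = 7.288 μGy/h
Total = 63.51 + 5.966 + 7.288 = 76.76 μGy/h.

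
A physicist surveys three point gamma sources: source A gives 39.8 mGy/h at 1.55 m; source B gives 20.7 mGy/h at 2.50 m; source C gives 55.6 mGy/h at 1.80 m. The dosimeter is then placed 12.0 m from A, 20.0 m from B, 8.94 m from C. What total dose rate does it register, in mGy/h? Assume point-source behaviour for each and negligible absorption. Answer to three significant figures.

3.24 mGy/h

Each source contributes Iᵢ·(dᵢ/rᵢ)²; contributions add.
A: 39.8 × (1.55/12.0)² = 0.6640 mGy/h
B: 20.7 × (2.50/20.0)² = 0.3234 mGy/h
C: 55.6 × (1.80/8.94)² = 2.254 mGy/h
Total = 0.6640 + 0.3234 + 2.254 = 3.241 mGy/h.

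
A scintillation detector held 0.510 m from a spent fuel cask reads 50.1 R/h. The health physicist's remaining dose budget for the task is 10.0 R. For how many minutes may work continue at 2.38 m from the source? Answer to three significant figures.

261 min

By the inverse-square law, rate at 2.38 m:
(0.510/2.38)² = 0.04592, so 50.1 × 0.04592 = 2.301 R/h.
Stay time = 10.0 R ÷ 2.301 R/h = 4.346 h = 260.8 min.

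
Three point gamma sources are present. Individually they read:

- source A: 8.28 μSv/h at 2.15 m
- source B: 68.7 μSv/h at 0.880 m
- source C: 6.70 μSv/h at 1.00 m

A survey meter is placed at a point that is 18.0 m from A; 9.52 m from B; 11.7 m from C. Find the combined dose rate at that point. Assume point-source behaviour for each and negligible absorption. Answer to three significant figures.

Each source contributes Iᵢ·(dᵢ/rᵢ)²; contributions add.
A: 8.28 × (2.15/18.0)² = 0.1181 μSv/h
B: 68.7 × (0.880/9.52)² = 0.5870 μSv/h
C: 6.70 × (1.00/11.7)² = 0.04894 μSv/h
Total = 0.1181 + 0.5870 + 0.04894 = 0.7540 μSv/h.

0.754 μSv/h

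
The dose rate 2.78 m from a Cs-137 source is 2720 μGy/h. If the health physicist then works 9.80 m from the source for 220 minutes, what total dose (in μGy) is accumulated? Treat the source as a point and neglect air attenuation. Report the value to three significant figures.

Intensity scales as (d₁/d₂)², so rate at 9.80 m:
(2.78/9.80)² = 0.08047, so 2720 × 0.08047 = 218.9 μGy/h.
Dose = rate × time = 218.9 μGy/h × 3.667 h = 802.7 μGy.

803 μGy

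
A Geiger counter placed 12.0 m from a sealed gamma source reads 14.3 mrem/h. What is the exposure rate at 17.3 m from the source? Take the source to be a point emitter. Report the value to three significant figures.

Since intensity falls as 1/r², scaling from 12.0 m to 17.3 m:
14.3 × (12.0/17.3)² = 14.3 × 0.4811 = 6.880 mrem/h.

6.88 mrem/h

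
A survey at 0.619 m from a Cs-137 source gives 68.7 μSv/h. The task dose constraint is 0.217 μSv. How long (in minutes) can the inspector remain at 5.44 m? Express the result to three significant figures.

14.6 min

Applying the 1/r² law, rate at 5.44 m:
68.7 × (0.619/5.44)² = 68.7 × 0.01295 = 0.8897 μSv/h.
Stay time = 0.217 μSv ÷ 0.8897 μSv/h = 0.2439 h = 14.63 min.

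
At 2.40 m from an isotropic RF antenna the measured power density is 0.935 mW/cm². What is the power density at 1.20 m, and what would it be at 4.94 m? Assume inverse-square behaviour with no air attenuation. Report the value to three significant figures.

Using I₁d₁² = I₂d₂²,
At 1.20 m: 0.935 × (2.40/1.20)² = 0.935 × 4.000 = 3.740 mW/cm²
At 4.94 m: 3.740 × (1.20/4.94)² = 3.740 × 0.05901 = 0.2207 mW/cm².

3.74 mW/cm²; 0.221 mW/cm²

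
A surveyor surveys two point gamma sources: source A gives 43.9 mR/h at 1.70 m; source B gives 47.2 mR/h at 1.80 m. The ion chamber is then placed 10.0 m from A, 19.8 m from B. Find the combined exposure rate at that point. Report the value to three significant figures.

1.66 mR/h

By superposition, sum each source's inverse-square contribution:
A: 43.9 × (1.70/10.0)² = 1.269 mR/h
B: 47.2 × (1.80/19.8)² = 0.3901 mR/h
Total = 1.269 + 0.3901 = 1.659 mR/h.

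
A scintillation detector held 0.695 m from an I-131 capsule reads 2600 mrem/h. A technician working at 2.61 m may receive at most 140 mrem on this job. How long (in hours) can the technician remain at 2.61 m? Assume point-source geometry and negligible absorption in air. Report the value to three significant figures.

Intensity scales as (d₁/d₂)², so rate at 2.61 m:
2600 × (0.695/2.61)² = 2600 × 0.07091 = 184.4 mrem/h.
Stay time = 140 mrem ÷ 184.4 mrem/h = 0.7592 h.

0.759 h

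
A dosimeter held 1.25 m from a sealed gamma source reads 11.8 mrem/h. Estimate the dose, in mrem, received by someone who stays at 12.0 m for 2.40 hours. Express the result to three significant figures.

0.307 mrem

Using I₁d₁² = I₂d₂², rate at 12.0 m:
11.8 × (1.25/12.0)² = 11.8 × 0.01085 = 0.1280 mrem/h.
Dose = rate × time = 0.1280 mrem/h × 2.400 h = 0.3072 mrem.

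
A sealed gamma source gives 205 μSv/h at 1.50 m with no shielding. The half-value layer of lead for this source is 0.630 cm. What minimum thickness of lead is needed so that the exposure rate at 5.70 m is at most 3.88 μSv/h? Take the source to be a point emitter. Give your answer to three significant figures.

1.18 cm

At 5.70 m, distance alone gives 205 × (1.50/5.70)² = 205 × 0.06925 = 14.20 μSv/h.
Further attenuation needed: 14.20/3.88 = 3.660.
n = log₂(3.660) = 1.872 half-value layers.
Thickness = 1.872 × 0.630 cm = 1.179 cm.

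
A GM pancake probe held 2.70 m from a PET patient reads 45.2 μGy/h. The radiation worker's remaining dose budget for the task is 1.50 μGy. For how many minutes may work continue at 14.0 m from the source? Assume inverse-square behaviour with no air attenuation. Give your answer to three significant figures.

Intensity scales as (d₁/d₂)², so rate at 14.0 m:
(2.70/14.0)² = 0.03719, so 45.2 × 0.03719 = 1.681 μGy/h.
Stay time = 1.50 μGy ÷ 1.681 μGy/h = 0.8923 h = 53.54 min.

53.5 min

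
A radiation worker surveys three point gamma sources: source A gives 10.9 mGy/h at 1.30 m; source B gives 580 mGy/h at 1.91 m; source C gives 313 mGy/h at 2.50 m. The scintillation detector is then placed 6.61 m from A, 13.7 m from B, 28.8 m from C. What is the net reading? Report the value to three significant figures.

Each source contributes Iᵢ·(dᵢ/rᵢ)²; contributions add.
A: 10.9 × (1.30/6.61)² = 0.4216 mGy/h
B: 580 × (1.91/13.7)² = 11.27 mGy/h
C: 313 × (2.50/28.8)² = 2.359 mGy/h
Total = 0.4216 + 11.27 + 2.359 = 14.05 mGy/h.

14.1 mGy/h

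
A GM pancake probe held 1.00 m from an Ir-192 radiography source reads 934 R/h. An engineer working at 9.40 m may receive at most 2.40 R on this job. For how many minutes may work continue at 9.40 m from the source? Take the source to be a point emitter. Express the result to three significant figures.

13.6 min

By the inverse-square law, rate at 9.40 m:
(1.00/9.40)² = 0.01132, so 934 × 0.01132 = 10.57 R/h.
Stay time = 2.40 R ÷ 10.57 R/h = 0.2271 h = 13.63 min.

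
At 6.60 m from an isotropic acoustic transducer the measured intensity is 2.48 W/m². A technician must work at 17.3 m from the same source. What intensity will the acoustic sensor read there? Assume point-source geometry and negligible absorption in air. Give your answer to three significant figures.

0.361 W/m²

Since intensity falls as 1/r², scaling from 6.60 m to 17.3 m:
2.48 × (6.60/17.3)² = 2.48 × 0.1455 = 0.3608 W/m².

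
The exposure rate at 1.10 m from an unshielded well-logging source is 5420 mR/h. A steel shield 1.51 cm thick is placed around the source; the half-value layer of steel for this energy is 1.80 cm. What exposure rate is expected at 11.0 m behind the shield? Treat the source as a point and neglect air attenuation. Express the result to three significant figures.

30.3 mR/h

Distance alone: (1.10/11.0)² = 0.01000, so 5420 × 0.01000 = 54.20 mR/h.
Shield: 1.51/1.80 = 0.8389 half-value layers → attenuation 2^(−0.8389) = 0.5591.
Combined: 54.20 × 0.5591 = 30.30 mR/h.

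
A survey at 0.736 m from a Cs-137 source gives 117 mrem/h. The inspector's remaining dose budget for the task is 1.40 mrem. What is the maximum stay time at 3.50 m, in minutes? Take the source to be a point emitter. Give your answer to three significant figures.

By the inverse-square law, rate at 3.50 m:
(0.736/3.50)² = 0.04422, so 117 × 0.04422 = 5.174 mrem/h.
Stay time = 1.40 mrem ÷ 5.174 mrem/h = 0.2706 h = 16.24 min.

16.2 min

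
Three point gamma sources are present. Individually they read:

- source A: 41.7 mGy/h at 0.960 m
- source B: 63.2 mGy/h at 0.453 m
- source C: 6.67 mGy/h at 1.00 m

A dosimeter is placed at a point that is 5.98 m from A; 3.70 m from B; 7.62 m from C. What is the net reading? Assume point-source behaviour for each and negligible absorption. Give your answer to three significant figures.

2.14 mGy/h

Each source contributes Iᵢ·(dᵢ/rᵢ)²; contributions add.
A: 41.7 × (0.960/5.98)² = 1.075 mGy/h
B: 63.2 × (0.453/3.70)² = 0.9473 mGy/h
C: 6.67 × (1.00/7.62)² = 0.1149 mGy/h
Total = 1.075 + 0.9473 + 0.1149 = 2.137 mGy/h.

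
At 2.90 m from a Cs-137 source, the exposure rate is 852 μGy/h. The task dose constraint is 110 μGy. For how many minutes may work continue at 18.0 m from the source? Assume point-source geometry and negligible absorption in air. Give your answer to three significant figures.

Using I₁d₁² = I₂d₂², rate at 18.0 m:
(2.90/18.0)² = 0.02596, so 852 × 0.02596 = 22.12 μGy/h.
Stay time = 110 μGy ÷ 22.12 μGy/h = 4.973 h = 298.4 min.

298 min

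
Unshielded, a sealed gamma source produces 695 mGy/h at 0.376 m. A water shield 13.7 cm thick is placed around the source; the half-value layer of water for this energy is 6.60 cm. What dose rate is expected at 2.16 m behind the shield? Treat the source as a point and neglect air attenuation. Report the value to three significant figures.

Distance alone: 695 × (0.376/2.16)² = 695 × 0.03030 = 21.06 mGy/h.
Shield: 13.7/6.60 = 2.076 half-value layers → attenuation 2^(−2.076) = 0.2372.
Combined: 21.06 × 0.2372 = 4.995 mGy/h.

5.00 mGy/h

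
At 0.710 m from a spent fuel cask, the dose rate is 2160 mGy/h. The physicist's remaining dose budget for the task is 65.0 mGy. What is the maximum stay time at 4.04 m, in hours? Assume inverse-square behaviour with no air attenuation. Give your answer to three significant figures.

0.974 h

Since intensity falls as 1/r², rate at 4.04 m:
(0.710/4.04)² = 0.03089, so 2160 × 0.03089 = 66.72 mGy/h.
Stay time = 65.0 mGy ÷ 66.72 mGy/h = 0.9742 h.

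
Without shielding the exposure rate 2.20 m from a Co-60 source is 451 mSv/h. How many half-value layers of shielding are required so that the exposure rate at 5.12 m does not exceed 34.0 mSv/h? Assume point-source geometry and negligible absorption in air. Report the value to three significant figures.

At 5.12 m, distance alone gives 451 × (2.20/5.12)² = 451 × 0.1846 = 83.25 mSv/h.
Further attenuation needed: 83.25/34.0 = 2.449.
n = log₂(2.449) = 1.292 half-value layers.

1.29 half-value layers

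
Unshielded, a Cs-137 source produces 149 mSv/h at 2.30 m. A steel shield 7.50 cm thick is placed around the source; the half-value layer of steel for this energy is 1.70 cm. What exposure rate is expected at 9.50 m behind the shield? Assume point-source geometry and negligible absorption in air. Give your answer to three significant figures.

Distance alone: (2.30/9.50)² = 0.05861, so 149 × 0.05861 = 8.733 mSv/h.
Shield: 7.50/1.70 = 4.412 half-value layers → attenuation 2^(−4.412) = 0.04697.
Combined: 8.733 × 0.04697 = 0.4102 mSv/h.

0.410 mSv/h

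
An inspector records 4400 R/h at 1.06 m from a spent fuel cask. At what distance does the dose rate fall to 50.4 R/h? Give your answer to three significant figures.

9.90 m

Since intensity falls as 1/r², d₂ = d₁·√(I₁/I₂).
I₁/I₂ = 4400/50.4 = 87.30, so d₂ = 1.06 × √87.30 = 9.904 m.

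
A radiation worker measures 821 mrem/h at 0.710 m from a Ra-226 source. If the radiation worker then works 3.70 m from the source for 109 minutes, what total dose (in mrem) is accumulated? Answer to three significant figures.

54.9 mrem

Since intensity falls as 1/r², rate at 3.70 m:
821 × (0.710/3.70)² = 821 × 0.03682 = 30.23 mrem/h.
Dose = rate × time = 30.23 mrem/h × 1.817 h = 54.93 mrem.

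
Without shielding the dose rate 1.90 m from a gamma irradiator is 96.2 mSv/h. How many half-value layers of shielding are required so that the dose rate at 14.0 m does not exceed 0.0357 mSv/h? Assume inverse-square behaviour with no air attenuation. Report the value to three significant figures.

At 14.0 m, distance alone gives (1.90/14.0)² = 0.01842, so 96.2 × 0.01842 = 1.772 mSv/h.
Further attenuation needed: 1.772/0.0357 = 49.64.
n = log₂(49.64) = 5.633 half-value layers.

5.63 half-value layers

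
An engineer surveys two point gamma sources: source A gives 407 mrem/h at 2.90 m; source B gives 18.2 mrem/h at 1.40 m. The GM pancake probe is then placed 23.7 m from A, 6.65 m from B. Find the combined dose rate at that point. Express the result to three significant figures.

Each source contributes Iᵢ·(dᵢ/rᵢ)²; contributions add.
A: 407 × (2.90/23.7)² = 6.094 mrem/h
B: 18.2 × (1.40/6.65)² = 0.8066 mrem/h
Total = 6.094 + 0.8066 = 6.901 mrem/h.

6.90 mrem/h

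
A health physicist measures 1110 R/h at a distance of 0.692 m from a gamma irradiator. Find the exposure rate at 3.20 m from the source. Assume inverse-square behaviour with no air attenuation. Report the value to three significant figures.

Since intensity falls as 1/r², the rate at 3.20 m is
(0.692/3.20)² = 0.04676, so 1110 × 0.04676 = 51.90 R/h.

51.9 R/h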